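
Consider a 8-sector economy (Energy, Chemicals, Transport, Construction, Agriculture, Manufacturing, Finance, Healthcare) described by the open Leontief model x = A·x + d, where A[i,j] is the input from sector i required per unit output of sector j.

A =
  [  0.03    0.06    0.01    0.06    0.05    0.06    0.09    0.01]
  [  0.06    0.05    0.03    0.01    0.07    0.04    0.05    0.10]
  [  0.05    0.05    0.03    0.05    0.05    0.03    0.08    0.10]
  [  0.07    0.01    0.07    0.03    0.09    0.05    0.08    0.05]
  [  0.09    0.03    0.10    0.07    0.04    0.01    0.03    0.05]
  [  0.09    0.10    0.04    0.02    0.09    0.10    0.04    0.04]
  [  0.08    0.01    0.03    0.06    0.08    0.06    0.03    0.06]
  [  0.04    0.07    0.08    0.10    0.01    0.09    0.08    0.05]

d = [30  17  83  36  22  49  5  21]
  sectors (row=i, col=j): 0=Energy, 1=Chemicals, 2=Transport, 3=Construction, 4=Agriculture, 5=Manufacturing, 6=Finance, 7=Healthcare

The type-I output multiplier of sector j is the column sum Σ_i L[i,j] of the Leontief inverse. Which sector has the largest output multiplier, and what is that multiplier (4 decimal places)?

Form M = I − A:
  [  0.97   -0.06   -0.01   -0.06   -0.05   -0.06   -0.09   -0.01]
  [ -0.06    0.95   -0.03   -0.01   -0.07   -0.04   -0.05   -0.10]
  [ -0.05   -0.05    0.97   -0.05   -0.05   -0.03   -0.08   -0.10]
  [ -0.07   -0.01   -0.07    0.97   -0.09   -0.05   -0.08   -0.05]
  [ -0.09   -0.03   -0.10   -0.07    0.96   -0.01   -0.03   -0.05]
  [ -0.09   -0.10   -0.04   -0.02   -0.09    0.90   -0.04   -0.04]
  [ -0.08   -0.01   -0.03   -0.06   -0.08   -0.06    0.97   -0.06]
  [ -0.04   -0.07   -0.08   -0.10   -0.01   -0.09   -0.08    0.95]
Leontief inverse L = M⁻¹:
  [  1.0750    0.0889    0.0417    0.0909    0.0932    0.0962    0.1260    0.0468]
  [  0.1058    1.0869    0.0676    0.0512    0.1101    0.0820    0.0940    0.1405]
  [  0.0995    0.0865    1.0701    0.0934    0.0952    0.0753    0.1276    0.1439]
  [  0.1217    0.0471    0.1097    1.0738    0.1364    0.0928    0.1271    0.0934]
  [  0.1341    0.0637    0.1349    0.1094    1.0827    0.0489    0.0790    0.0921]
  [  0.1499    0.1480    0.0837    0.0645    0.1456    1.1510    0.0933    0.0914]
  [  0.1269    0.0456    0.0680    0.0993    0.1228    0.1010    1.0748    0.0971]
  [  0.1005    0.1146    0.1235    0.1441    0.0699    0.1443    0.1365    1.1047]
Total output x = L · d:
  x_0 = 1.0750·30 + 0.0889·17 + 0.0417·83 + 0.0909·36 + 0.0932·22 + 0.0962·49 + 0.1260·5 + 0.0468·21 = 48.8687
  x_1 = 0.1058·30 + 1.0869·17 + 0.0676·83 + 0.0512·36 + 0.1101·22 + 0.0820·49 + 0.0940·5 + 0.1405·21 = 38.9644
  x_2 = 0.0995·30 + 0.0865·17 + 1.0701·83 + 0.0934·36 + 0.0952·22 + 0.0753·49 + 0.1276·5 + 0.1439·21 = 106.0777
  x_3 = 0.1217·30 + 0.0471·17 + 0.1097·83 + 1.0738·36 + 0.1364·22 + 0.0928·49 + 0.1271·5 + 0.0934·21 = 62.3646
  x_4 = 0.1341·30 + 0.0637·17 + 0.1349·83 + 0.1094·36 + 1.0827·22 + 0.0489·49 + 0.0790·5 + 0.0921·21 = 48.7849
  x_5 = 0.1499·30 + 0.1480·17 + 0.0837·83 + 0.0645·36 + 0.1456·22 + 1.1510·49 + 0.0933·5 + 0.0914·21 = 78.2731
  x_6 = 0.1269·30 + 0.0456·17 + 0.0680·83 + 0.0993·36 + 0.1228·22 + 0.1010·49 + 1.0748·5 + 0.0971·21 = 28.8618
  x_7 = 0.1005·30 + 0.1146·17 + 0.1235·83 + 0.1441·36 + 0.0699·22 + 0.1443·49 + 0.1365·5 + 1.1047·21 = 52.8908
Output multipliers (column sums of L):
  Energy: 1.9134
  Chemicals: 1.6812
  Transport: 1.6992
  Construction: 1.7266
  Agriculture: 1.8559
  Manufacturing: 1.7915
  Finance: 1.8582
  Healthcare: 1.8099

Energy (1.9134)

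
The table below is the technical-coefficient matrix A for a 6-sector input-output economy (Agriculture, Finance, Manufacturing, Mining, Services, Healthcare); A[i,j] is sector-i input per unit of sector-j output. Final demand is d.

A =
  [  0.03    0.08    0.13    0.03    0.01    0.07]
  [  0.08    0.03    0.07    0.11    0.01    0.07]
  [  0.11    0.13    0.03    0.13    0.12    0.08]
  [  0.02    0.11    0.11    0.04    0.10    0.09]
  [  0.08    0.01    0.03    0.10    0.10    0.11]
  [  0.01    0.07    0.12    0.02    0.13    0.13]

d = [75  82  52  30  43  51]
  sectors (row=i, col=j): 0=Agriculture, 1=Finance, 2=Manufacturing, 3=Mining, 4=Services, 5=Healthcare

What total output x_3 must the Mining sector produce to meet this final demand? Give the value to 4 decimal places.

Form M = I − A:
  [  0.97   -0.08   -0.13   -0.03   -0.01   -0.07]
  [ -0.08    0.97   -0.07   -0.11   -0.01   -0.07]
  [ -0.11   -0.13    0.97   -0.13   -0.12   -0.08]
  [ -0.02   -0.11   -0.11    0.96   -0.10   -0.09]
  [ -0.08   -0.01   -0.03   -0.10    0.90   -0.11]
  [ -0.01   -0.07   -0.12   -0.02   -0.13    0.87]
Leontief inverse L = M⁻¹:
  [  1.0707    0.1319    0.1805    0.0825    0.0654    0.1302]
  [  0.1144    1.0857    0.1298    0.1553    0.0671    0.1330]
  [  0.1663    0.2020    1.1194    0.2047    0.2020    0.1793]
  [  0.0727    0.1693    0.1744    1.1087    0.1740    0.1722]
  [  0.1179    0.0653    0.0968    0.1500    1.1697    0.1871]
  [  0.0637    0.1304    0.1854    0.0896    0.2128    1.2183]
Total output x = L · d:
  x_0 = 1.0707·75 + 0.1319·82 + 0.1805·52 + 0.0825·30 + 0.0654·43 + 0.1302·51 = 112.4355
  x_1 = 0.1144·75 + 1.0857·82 + 0.1298·52 + 0.1553·30 + 0.0671·43 + 0.1330·51 = 118.6843
  x_2 = 0.1663·75 + 0.2020·82 + 1.1194·52 + 0.2047·30 + 0.2020·43 + 0.1793·51 = 111.2187
  x_3 = 0.0727·75 + 0.1693·82 + 0.1744·52 + 1.1087·30 + 0.1740·43 + 0.1722·51 = 77.9292
  x_4 = 0.1179·75 + 0.0653·82 + 0.0968·52 + 0.1500·30 + 1.1697·43 + 0.1871·51 = 83.5668
  x_5 = 0.0637·75 + 0.1304·82 + 0.1854·52 + 0.0896·30 + 0.2128·43 + 1.2183·51 = 99.0813

77.9292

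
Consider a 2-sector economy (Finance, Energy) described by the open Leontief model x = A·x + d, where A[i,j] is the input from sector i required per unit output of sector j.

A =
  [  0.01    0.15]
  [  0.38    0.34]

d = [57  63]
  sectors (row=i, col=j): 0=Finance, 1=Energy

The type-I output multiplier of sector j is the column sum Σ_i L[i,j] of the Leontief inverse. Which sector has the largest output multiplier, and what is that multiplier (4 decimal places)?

Form M = I − A:
  [  0.99   -0.15]
  [ -0.38    0.66]
Leontief inverse L = M⁻¹:
  [  1.1066    0.2515]
  [  0.6372    1.6600]
Total output x = L · d:
  x_0 = 1.1066·57 + 0.2515·63 = 78.9235
  x_1 = 0.6372·57 + 1.6600·63 = 140.8954
Output multipliers (column sums of L):
  Finance: 1.7438
  Energy: 1.9115

Energy (1.9115)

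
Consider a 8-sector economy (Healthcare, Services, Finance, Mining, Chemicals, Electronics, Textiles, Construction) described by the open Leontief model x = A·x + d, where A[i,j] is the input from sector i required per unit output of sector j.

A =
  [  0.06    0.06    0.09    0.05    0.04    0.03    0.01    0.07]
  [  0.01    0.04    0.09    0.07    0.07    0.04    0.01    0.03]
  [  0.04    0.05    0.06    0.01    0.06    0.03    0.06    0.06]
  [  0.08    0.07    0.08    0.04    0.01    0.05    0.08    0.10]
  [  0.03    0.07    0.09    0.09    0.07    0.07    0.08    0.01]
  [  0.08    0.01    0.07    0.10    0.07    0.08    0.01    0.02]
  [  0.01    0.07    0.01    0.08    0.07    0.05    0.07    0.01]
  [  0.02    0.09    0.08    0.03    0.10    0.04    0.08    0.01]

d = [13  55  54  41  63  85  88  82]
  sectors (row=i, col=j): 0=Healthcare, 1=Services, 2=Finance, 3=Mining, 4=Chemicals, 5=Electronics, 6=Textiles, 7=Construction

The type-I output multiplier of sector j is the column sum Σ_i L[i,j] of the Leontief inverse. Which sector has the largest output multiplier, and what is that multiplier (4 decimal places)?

Form M = I − A:
  [  0.94   -0.06   -0.09   -0.05   -0.04   -0.03   -0.01   -0.07]
  [ -0.01    0.96   -0.09   -0.07   -0.07   -0.04   -0.01   -0.03]
  [ -0.04   -0.05    0.94   -0.01   -0.06   -0.03   -0.06   -0.06]
  [ -0.08   -0.07   -0.08    0.96   -0.01   -0.05   -0.08   -0.10]
  [ -0.03   -0.07   -0.09   -0.09    0.93   -0.07   -0.08   -0.01]
  [ -0.08   -0.01   -0.07   -0.10   -0.07    0.92   -0.01   -0.02]
  [ -0.01   -0.07   -0.01   -0.08   -0.07   -0.05    0.93   -0.01]
  [ -0.02   -0.09   -0.08   -0.03   -0.10   -0.04   -0.08    0.99]
Leontief inverse L = M⁻¹:
  [  1.0890    0.1013    0.1430    0.0869    0.0836    0.0625    0.0460    0.1001]
  [  0.0374    1.0759    0.1364    0.1048    0.1074    0.0712    0.0447    0.0571]
  [  0.0631    0.0875    1.1045    0.0474    0.1015    0.0608    0.0934    0.0820]
  [  0.1138    0.1210    0.1407    1.0878    0.0652    0.0902    0.1233    0.1338]
  [  0.0677    0.1191    0.1513    0.1428    1.1215    0.1143    0.1258    0.0469]
  [  0.1189    0.0534    0.1283    0.1444    0.1130    1.1189    0.0492    0.0566]
  [  0.0370    0.1067    0.0555    0.1223    0.1078    0.0841    1.1041    0.0355]
  [  0.0486    0.1334    0.1338    0.0782    0.1482    0.0789    0.1202    1.0379]
Total output x = L · d:
  x_0 = 1.0890·13 + 0.1013·55 + 0.1430·54 + 0.0869·41 + 0.0836·63 + 0.0625·85 + 0.0460·88 + 0.1001·82 = 53.8461
  x_1 = 0.0374·13 + 1.0759·55 + 0.1364·54 + 0.1048·41 + 0.1074·63 + 0.0712·85 + 0.0447·88 + 0.0571·82 = 92.7595
  x_2 = 0.0631·13 + 0.0875·55 + 1.1045·54 + 0.0474·41 + 0.1015·63 + 0.0608·85 + 0.0934·88 + 0.0820·82 = 93.7244
  x_3 = 0.1138·13 + 0.1210·55 + 0.1407·54 + 1.0878·41 + 0.0652·63 + 0.0902·85 + 0.1233·88 + 0.1338·82 = 93.9321
  x_4 = 0.0677·13 + 0.1191·55 + 0.1513·54 + 0.1428·41 + 1.1215·63 + 0.1143·85 + 0.1258·88 + 0.0469·82 = 116.7370
  x_5 = 0.1189·13 + 0.0534·55 + 0.1283·54 + 0.1444·41 + 0.1130·63 + 1.1189·85 + 0.0492·88 + 0.0566·82 = 128.5294
  x_6 = 0.0370·13 + 0.1067·55 + 0.0555·54 + 0.1223·41 + 0.1078·63 + 0.0841·85 + 1.1041·88 + 0.0355·82 = 128.3686
  x_7 = 0.0486·13 + 0.1334·55 + 0.1338·54 + 0.0782·41 + 0.1482·63 + 0.0789·85 + 0.1202·88 + 1.0379·82 = 130.1268
Output multipliers (column sums of L):
  Healthcare: 1.5754
  Services: 1.7983
  Finance: 1.9935
  Mining: 1.8146
  Chemicals: 1.8481
  Electronics: 1.6809
  Textiles: 1.7066
  Construction: 1.5500

Finance (1.9935)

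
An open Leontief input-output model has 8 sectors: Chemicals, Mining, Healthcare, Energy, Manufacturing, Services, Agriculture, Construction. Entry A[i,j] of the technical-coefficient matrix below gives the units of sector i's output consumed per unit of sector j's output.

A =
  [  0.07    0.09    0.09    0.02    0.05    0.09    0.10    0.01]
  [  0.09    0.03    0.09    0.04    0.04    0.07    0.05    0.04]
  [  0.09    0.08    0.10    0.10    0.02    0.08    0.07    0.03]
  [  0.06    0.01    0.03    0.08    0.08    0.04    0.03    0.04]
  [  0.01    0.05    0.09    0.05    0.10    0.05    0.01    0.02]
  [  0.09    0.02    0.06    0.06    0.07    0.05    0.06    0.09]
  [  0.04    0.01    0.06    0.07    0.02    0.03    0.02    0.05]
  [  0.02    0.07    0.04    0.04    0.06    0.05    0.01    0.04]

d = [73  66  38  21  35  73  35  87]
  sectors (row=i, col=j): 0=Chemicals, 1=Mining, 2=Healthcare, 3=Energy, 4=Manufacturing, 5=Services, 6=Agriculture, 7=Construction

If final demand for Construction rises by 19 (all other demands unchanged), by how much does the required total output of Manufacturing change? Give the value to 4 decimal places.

0.8841

Form M = I − A:
  [  0.93   -0.09   -0.09   -0.02   -0.05   -0.09   -0.10   -0.01]
  [ -0.09    0.97   -0.09   -0.04   -0.04   -0.07   -0.05   -0.04]
  [ -0.09   -0.08    0.90   -0.10   -0.02   -0.08   -0.07   -0.03]
  [ -0.06   -0.01   -0.03    0.92   -0.08   -0.04   -0.03   -0.04]
  [ -0.01   -0.05   -0.09   -0.05    0.90   -0.05   -0.01   -0.02]
  [ -0.09   -0.02   -0.06   -0.06   -0.07    0.95   -0.06   -0.09]
  [ -0.04   -0.01   -0.06   -0.07   -0.02   -0.03    0.98   -0.05]
  [ -0.02   -0.07   -0.04   -0.04   -0.06   -0.05   -0.01    0.96]
Leontief inverse L = M⁻¹:
  [  1.1309    0.1319    0.1601    0.0758    0.0968    0.1458    0.1463    0.0487]
  [  0.1417    1.0702    0.1497    0.0883    0.0828    0.1196    0.0914    0.0721]
  [  0.1574    0.1261    1.1729    0.1619    0.0732    0.1412    0.1213    0.0714]
  [  0.0957    0.0395    0.0746    1.1176    0.1196    0.0768    0.0579    0.0643]
  [  0.0513    0.0818    0.1412    0.0929    1.1400    0.0904    0.0400    0.0465]
  [  0.1397    0.0629    0.1214    0.1102    0.1191    1.1013    0.0994    0.1234]
  [  0.0722    0.0354    0.0960    0.1028    0.0495    0.0612    1.0446    0.0707]
  [  0.0557    0.0964    0.0824    0.0739    0.0941    0.0845    0.0357    1.0637]
Total output x = L · d:
  x_0 = 1.1309·73 + 0.1319·66 + 0.1601·38 + 0.0758·21 + 0.0968·35 + 0.1458·73 + 0.1463·35 + 0.0487·87 = 122.3359
  x_1 = 0.1417·73 + 1.0702·66 + 0.1497·38 + 0.0883·21 + 0.0828·35 + 0.1196·73 + 0.0914·35 + 0.0721·87 = 109.6213
  x_2 = 0.1574·73 + 0.1261·66 + 1.1729·38 + 0.1619·21 + 0.0732·35 + 0.1412·73 + 0.1213·35 + 0.0714·87 = 91.1075
  x_3 = 0.0957·73 + 0.0395·66 + 0.0746·38 + 1.1176·21 + 0.1196·35 + 0.0768·73 + 0.0579·35 + 0.0643·87 = 53.3130
  x_4 = 0.0513·73 + 0.0818·66 + 0.1412·38 + 0.0929·21 + 1.1400·35 + 0.0904·73 + 0.0400·35 + 0.0465·87 = 68.4030
  x_5 = 0.1397·73 + 0.0629·66 + 0.1214·38 + 0.1102·21 + 0.1191·35 + 1.1013·73 + 0.0994·35 + 0.1234·87 = 120.0505
  x_6 = 0.0722·73 + 0.0354·66 + 0.0960·38 + 0.1028·21 + 0.0495·35 + 0.0612·73 + 1.0446·35 + 0.0707·87 = 62.3221
  x_7 = 0.0557·73 + 0.0964·66 + 0.0824·38 + 0.0739·21 + 0.0941·35 + 0.0845·73 + 0.0357·35 + 1.0637·87 = 118.3614
Δx_4 = L[4,7] · Δd_7 = 0.0465 · 19 = 0.8841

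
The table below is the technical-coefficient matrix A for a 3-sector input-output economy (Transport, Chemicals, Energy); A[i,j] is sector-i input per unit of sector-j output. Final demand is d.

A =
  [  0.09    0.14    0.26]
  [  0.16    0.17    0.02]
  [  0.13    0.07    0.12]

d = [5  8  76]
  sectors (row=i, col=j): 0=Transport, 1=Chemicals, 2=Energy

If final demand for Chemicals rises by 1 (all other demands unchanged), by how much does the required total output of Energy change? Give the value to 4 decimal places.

Form M = I − A:
  [  0.91   -0.14   -0.26]
  [ -0.16    0.83   -0.02]
  [ -0.13   -0.07    0.88]
Leontief inverse L = M⁻¹:
  [  1.1905    0.2309    0.3570]
  [  0.2342    1.2526    0.0977]
  [  0.1945    0.1337    1.1969]
Total output x = L · d:
  x_0 = 1.1905·5 + 0.2309·8 + 0.3570·76 = 34.9308
  x_1 = 0.2342·5 + 1.2526·8 + 0.0977·76 = 18.6133
  x_2 = 0.1945·5 + 0.1337·8 + 1.1969·76 = 93.0045
Δx_2 = L[2,1] · Δd_1 = 0.1337 · 1 = 0.1337

0.1337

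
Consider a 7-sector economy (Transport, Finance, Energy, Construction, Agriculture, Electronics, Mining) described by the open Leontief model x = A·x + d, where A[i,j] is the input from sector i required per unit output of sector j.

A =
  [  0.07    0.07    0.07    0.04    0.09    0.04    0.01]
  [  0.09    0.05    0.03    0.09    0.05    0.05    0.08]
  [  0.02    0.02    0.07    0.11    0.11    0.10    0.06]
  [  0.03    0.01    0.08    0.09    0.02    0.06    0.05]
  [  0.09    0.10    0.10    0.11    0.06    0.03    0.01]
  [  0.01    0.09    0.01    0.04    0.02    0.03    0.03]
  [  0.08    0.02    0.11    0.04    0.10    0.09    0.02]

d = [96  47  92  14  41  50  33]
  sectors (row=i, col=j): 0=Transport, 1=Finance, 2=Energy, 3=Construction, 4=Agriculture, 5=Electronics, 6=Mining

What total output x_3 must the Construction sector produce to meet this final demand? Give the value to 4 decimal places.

Form M = I − A:
  [  0.93   -0.07   -0.07   -0.04   -0.09   -0.04   -0.01]
  [ -0.09    0.95   -0.03   -0.09   -0.05   -0.05   -0.08]
  [ -0.02   -0.02    0.93   -0.11   -0.11   -0.10   -0.06]
  [ -0.03   -0.01   -0.08    0.91   -0.02   -0.06   -0.05]
  [ -0.09   -0.10   -0.10   -0.11    0.94   -0.03   -0.01]
  [ -0.01   -0.09   -0.01   -0.04   -0.02    0.97   -0.03]
  [ -0.08   -0.02   -0.11   -0.04   -0.10   -0.09    0.98]
Leontief inverse L = M⁻¹:
  [  1.1078    0.1069    0.1142    0.0940    0.1325    0.0762    0.0355]
  [  0.1309    1.0865    0.0811    0.1433    0.0961    0.0914    0.1061]
  [  0.0603    0.0622    1.1259    0.1742    0.1572    0.1457    0.0896]
  [  0.0549    0.0347    0.1181    1.1330    0.0547    0.0947    0.0719]
  [  0.1352    0.1407    0.1559    0.1787    1.1128    0.0786    0.0453]
  [  0.0329    0.1089    0.0334    0.0696    0.0417    1.0513    0.0474]
  [  0.1189    0.0637    0.1611    0.1010    0.1500    0.1329    1.0474]
Total output x = L · d:
  x_0 = 1.1078·96 + 0.1069·47 + 0.1142·92 + 0.0940·14 + 0.1325·41 + 0.0762·50 + 0.0355·33 = 133.6094
  x_1 = 0.1309·96 + 1.0865·47 + 0.0811·92 + 0.1433·14 + 0.0961·41 + 0.0914·50 + 0.1061·33 = 85.1146
  x_2 = 0.0603·96 + 0.0622·47 + 1.1259·92 + 0.1742·14 + 0.1572·41 + 0.1457·50 + 0.0896·33 = 131.4219
  x_3 = 0.0549·96 + 0.0347·47 + 0.1181·92 + 1.1330·14 + 0.0547·41 + 0.0947·50 + 0.0719·33 = 42.9815
  x_4 = 0.1352·96 + 0.1407·47 + 0.1559·92 + 0.1787·14 + 1.1128·41 + 0.0786·50 + 0.0453·33 = 87.4803
  x_5 = 0.0329·96 + 0.1089·47 + 0.0334·92 + 0.0696·14 + 0.0417·41 + 1.0513·50 + 0.0474·33 = 68.1647
  x_6 = 0.1189·96 + 0.0637·47 + 0.1611·92 + 0.1010·14 + 0.1500·41 + 0.1329·50 + 1.0474·33 = 78.0098

42.9815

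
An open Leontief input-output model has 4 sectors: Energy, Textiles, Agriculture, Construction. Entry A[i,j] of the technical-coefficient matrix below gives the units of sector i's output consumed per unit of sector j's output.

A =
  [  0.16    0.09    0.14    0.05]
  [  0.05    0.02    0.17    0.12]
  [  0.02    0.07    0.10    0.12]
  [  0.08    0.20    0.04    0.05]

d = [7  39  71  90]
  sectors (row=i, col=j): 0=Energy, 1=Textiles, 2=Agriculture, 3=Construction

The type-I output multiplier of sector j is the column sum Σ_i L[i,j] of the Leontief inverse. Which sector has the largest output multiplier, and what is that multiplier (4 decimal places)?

Agriculture (1.7101)

Form M = I − A:
  [  0.84   -0.09   -0.14   -0.05]
  [ -0.05    0.98   -0.17   -0.12]
  [ -0.02   -0.07    0.90   -0.12]
  [ -0.08   -0.20   -0.04    0.95]
Leontief inverse L = M⁻¹:
  [  1.2153    0.1501    0.2223    0.1110]
  [  0.0857    1.0788    0.2246    0.1692]
  [  0.0500    0.1199    1.1488    0.1629]
  [  0.1225    0.2448    0.1144    1.1045]
Total output x = L · d:
  x_0 = 1.2153·7 + 0.1501·39 + 0.2223·71 + 0.1110·90 = 40.1397
  x_1 = 0.0857·7 + 1.0788·39 + 0.2246·71 + 0.1692·90 = 73.8473
  x_2 = 0.0500·7 + 0.1199·39 + 1.1488·71 + 0.1629·90 = 101.2482
  x_3 = 0.1225·7 + 0.2448·39 + 0.1144·71 + 1.1045·90 = 117.9269
Output multipliers (column sums of L):
  Energy: 1.4734
  Textiles: 1.5937
  Agriculture: 1.7101
  Construction: 1.5475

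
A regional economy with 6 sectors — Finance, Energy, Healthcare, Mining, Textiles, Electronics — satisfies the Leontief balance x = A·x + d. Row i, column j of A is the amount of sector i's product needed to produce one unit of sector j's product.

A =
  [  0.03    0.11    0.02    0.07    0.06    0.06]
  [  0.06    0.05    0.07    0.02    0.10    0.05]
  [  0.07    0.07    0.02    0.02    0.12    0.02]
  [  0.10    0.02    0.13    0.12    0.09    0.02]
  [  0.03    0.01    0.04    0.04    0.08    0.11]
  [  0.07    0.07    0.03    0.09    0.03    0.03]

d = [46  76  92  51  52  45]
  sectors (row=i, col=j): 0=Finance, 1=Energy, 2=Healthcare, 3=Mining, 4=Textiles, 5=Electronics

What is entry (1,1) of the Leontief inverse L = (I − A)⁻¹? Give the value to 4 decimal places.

L[1,1] = 1.0782

Form M = I − A:
  [  0.97   -0.11   -0.02   -0.07   -0.06   -0.06]
  [ -0.06    0.95   -0.07   -0.02   -0.10   -0.05]
  [ -0.07   -0.07    0.98   -0.02   -0.12   -0.02]
  [ -0.10   -0.02   -0.13    0.88   -0.09   -0.02]
  [ -0.03   -0.01   -0.04   -0.04    0.92   -0.11]
  [ -0.07   -0.07   -0.03   -0.09   -0.03    0.97]
Leontief inverse L = M⁻¹:
  [  1.0633    0.1367    0.0520    0.1026    0.1039    0.0878]
  [  0.0886    1.0782    0.0935    0.0484    0.1425    0.0801]
  [  0.0944    0.0942    1.0432    0.0458    0.1586    0.0511]
  [  0.1450    0.0597    0.1699    1.1660    0.1540    0.0571]
  [  0.0582    0.0345    0.0627    0.0712    1.1140    0.1345]
  [  0.1013    0.0972    0.0605    0.1227    0.0714    1.0541]
Total output x = L · d:
  x_0 = 1.0633·46 + 0.1367·76 + 0.0520·92 + 0.1026·51 + 0.1039·52 + 0.0878·45 = 78.6620
  x_1 = 0.0886·46 + 1.0782·76 + 0.0935·92 + 0.0484·51 + 0.1425·52 + 0.0801·45 = 108.1062
  x_2 = 0.0944·46 + 0.0942·76 + 1.0432·92 + 0.0458·51 + 0.1586·52 + 0.0511·45 = 120.3601
  x_3 = 0.1450·46 + 0.0597·76 + 0.1699·92 + 1.1660·51 + 0.1540·52 + 0.0571·45 = 96.8822
  x_4 = 0.0582·46 + 0.0345·76 + 0.0627·92 + 0.0712·51 + 1.1140·52 + 0.1345·45 = 78.6763
  x_5 = 0.1013·46 + 0.0972·76 + 0.0605·92 + 0.1227·51 + 0.0714·52 + 1.0541·45 = 75.0147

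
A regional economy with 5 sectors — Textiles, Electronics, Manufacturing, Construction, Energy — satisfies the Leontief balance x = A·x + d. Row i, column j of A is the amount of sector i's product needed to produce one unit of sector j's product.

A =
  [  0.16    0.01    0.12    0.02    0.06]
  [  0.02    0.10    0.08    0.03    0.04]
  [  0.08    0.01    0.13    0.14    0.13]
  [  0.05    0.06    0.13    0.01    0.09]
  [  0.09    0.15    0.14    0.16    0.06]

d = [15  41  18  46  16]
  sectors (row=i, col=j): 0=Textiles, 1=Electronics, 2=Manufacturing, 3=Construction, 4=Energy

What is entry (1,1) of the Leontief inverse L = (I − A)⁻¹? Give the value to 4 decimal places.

L[1,1] = 1.1303

Form M = I − A:
  [  0.84   -0.01   -0.12   -0.02   -0.06]
  [ -0.02    0.90   -0.08   -0.03   -0.04]
  [ -0.08   -0.01    0.87   -0.14   -0.13]
  [ -0.05   -0.06   -0.13    0.99   -0.09]
  [ -0.09   -0.15   -0.14   -0.16    0.94]
Leontief inverse L = M⁻¹:
  [  1.2274    0.0399    0.2024    0.0732    0.1150]
  [  0.0517    1.1303    0.1333    0.0665    0.0762]
  [  0.1544    0.0639    1.2415    0.2137    0.2047]
  [  0.1005    0.0980    0.2050    1.0669    0.1411]
  [  0.1659    0.2104    0.2604    0.2310    1.1415]
Total output x = L · d:
  x_0 = 1.2274·15 + 0.0399·41 + 0.2024·18 + 0.0732·46 + 0.1150·16 = 28.9013
  x_1 = 0.0517·15 + 1.1303·41 + 0.1333·18 + 0.0665·46 + 0.0762·16 = 53.7926
  x_2 = 0.1544·15 + 0.0639·41 + 1.2415·18 + 0.2137·46 + 0.2047·16 = 40.3878
  x_3 = 0.1005·15 + 0.0980·41 + 0.2050·18 + 1.0669·46 + 0.1411·16 = 60.5510
  x_4 = 0.1659·15 + 0.2104·41 + 0.2604·18 + 0.2310·46 + 1.1415·16 = 44.6941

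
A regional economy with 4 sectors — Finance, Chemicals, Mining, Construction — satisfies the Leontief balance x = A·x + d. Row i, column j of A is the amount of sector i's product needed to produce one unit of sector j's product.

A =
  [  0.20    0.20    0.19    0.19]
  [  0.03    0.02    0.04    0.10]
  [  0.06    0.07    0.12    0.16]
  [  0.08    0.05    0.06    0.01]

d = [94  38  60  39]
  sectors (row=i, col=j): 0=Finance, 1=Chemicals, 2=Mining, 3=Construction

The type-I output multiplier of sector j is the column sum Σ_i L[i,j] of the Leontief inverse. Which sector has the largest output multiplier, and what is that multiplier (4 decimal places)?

Construction (1.7466)

Form M = I − A:
  [  0.80   -0.20   -0.19   -0.19]
  [ -0.03    0.98   -0.04   -0.10]
  [ -0.06   -0.07    0.88   -0.16]
  [ -0.08   -0.05   -0.06    0.99]
Leontief inverse L = M⁻¹:
  [  1.3194    0.3094    0.3219    0.3365]
  [  0.0570    1.0434    0.0684    0.1274]
  [  0.1157    0.1195    1.1821    0.2253]
  [  0.1165    0.0849    0.1011    1.0574]
Total output x = L · d:
  x_0 = 1.3194·94 + 0.3094·38 + 0.3219·60 + 0.3365·39 = 168.2168
  x_1 = 0.0570·94 + 1.0434·38 + 0.0684·60 + 0.1274·39 = 54.0818
  x_2 = 0.1157·94 + 0.1195·38 + 1.1821·60 + 0.2253·39 = 95.1321
  x_3 = 0.1165·94 + 0.0849·38 + 0.1011·60 + 1.0574·39 = 61.4842
Output multipliers (column sums of L):
  Finance: 1.6086
  Chemicals: 1.5573
  Mining: 1.6735
  Construction: 1.7466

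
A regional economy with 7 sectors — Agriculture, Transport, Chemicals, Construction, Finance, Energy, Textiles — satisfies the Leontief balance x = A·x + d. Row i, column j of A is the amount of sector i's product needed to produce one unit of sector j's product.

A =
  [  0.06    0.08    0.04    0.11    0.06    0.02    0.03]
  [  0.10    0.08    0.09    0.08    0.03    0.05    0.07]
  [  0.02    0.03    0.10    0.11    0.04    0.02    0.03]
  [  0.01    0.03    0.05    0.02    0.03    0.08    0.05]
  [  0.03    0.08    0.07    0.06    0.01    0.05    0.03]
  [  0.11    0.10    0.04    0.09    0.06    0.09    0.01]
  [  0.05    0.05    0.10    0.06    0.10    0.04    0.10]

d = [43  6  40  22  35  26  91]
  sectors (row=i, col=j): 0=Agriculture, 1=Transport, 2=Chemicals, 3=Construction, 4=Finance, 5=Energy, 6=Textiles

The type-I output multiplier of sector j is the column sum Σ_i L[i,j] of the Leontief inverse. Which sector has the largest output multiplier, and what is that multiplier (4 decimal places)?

Form M = I − A:
  [  0.94   -0.08   -0.04   -0.11   -0.06   -0.02   -0.03]
  [ -0.10    0.92   -0.09   -0.08   -0.03   -0.05   -0.07]
  [ -0.02   -0.03    0.90   -0.11   -0.04   -0.02   -0.03]
  [ -0.01   -0.03   -0.05    0.98   -0.03   -0.08   -0.05]
  [ -0.03   -0.08   -0.07   -0.06    0.99   -0.05   -0.03]
  [ -0.11   -0.10   -0.04   -0.09   -0.06    0.91   -0.01]
  [ -0.05   -0.05   -0.10   -0.06   -0.10   -0.04    0.90]
Leontief inverse L = M⁻¹:
  [  1.0923    0.1196    0.0851    0.1559    0.0874    0.0536    0.0607]
  [  0.1435    1.1308    0.1490    0.1444    0.0698    0.0899    0.1090]
  [  0.0428    0.0595    1.1405    0.1494    0.0635    0.0483    0.0550]
  [  0.0371    0.0602    0.0829    1.0559    0.0529    0.1048    0.0703]
  [  0.0607    0.1137    0.1099    0.1024    1.0351    0.0783    0.0556]
  [  0.1583    0.1559    0.0940    0.1538    0.0960    1.1338    0.0449]
  [  0.0897    0.0997    0.1616    0.1219    0.1386    0.0794    1.1395]
Total output x = L · d:
  x_0 = 1.0923·43 + 0.1196·6 + 0.0851·40 + 0.1559·22 + 0.0874·35 + 0.0536·26 + 0.0607·91 = 64.4977
  x_1 = 0.1435·43 + 1.1308·6 + 0.1490·40 + 0.1444·22 + 0.0698·35 + 0.0899·26 + 0.1090·91 = 36.7977
  x_2 = 0.0428·43 + 0.0595·6 + 1.1405·40 + 0.1494·22 + 0.0635·35 + 0.0483·26 + 0.0550·91 = 59.5878
  x_3 = 0.0371·43 + 0.0602·6 + 0.0829·40 + 1.0559·22 + 0.0529·35 + 0.1048·26 + 0.0703·91 = 39.4713
  x_4 = 0.0607·43 + 0.1137·6 + 0.1099·40 + 0.1024·22 + 1.0351·35 + 0.0783·26 + 0.0556·91 = 53.2678
  x_5 = 0.1583·43 + 0.1559·6 + 0.0940·40 + 0.1538·22 + 0.0960·35 + 1.1338·26 + 0.0449·91 = 51.8117
  x_6 = 0.0897·43 + 0.0997·6 + 0.1616·40 + 0.1219·22 + 0.1386·35 + 0.0794·26 + 1.1395·91 = 124.2123
Output multipliers (column sums of L):
  Agriculture: 1.6244
  Transport: 1.7393
  Chemicals: 1.8231
  Construction: 1.8837
  Finance: 1.5433
  Energy: 1.5881
  Textiles: 1.5350

Construction (1.8837)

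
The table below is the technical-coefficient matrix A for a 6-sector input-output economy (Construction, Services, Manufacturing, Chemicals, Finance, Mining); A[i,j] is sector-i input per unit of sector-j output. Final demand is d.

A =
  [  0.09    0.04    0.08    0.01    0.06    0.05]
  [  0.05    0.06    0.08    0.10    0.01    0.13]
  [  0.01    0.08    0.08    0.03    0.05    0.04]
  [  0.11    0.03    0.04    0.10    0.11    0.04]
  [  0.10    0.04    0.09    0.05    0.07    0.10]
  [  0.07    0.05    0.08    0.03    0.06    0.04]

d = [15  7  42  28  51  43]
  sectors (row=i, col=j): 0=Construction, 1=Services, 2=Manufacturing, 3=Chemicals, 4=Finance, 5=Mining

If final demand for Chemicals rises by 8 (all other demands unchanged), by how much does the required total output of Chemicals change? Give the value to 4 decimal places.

Form M = I − A:
  [  0.91   -0.04   -0.08   -0.01   -0.06   -0.05]
  [ -0.05    0.94   -0.08   -0.10   -0.01   -0.13]
  [ -0.01   -0.08    0.92   -0.03   -0.05   -0.04]
  [ -0.11   -0.03   -0.04    0.90   -0.11   -0.04]
  [ -0.10   -0.04   -0.09   -0.05    0.93   -0.10]
  [ -0.07   -0.05   -0.08   -0.03   -0.06    0.96]
Leontief inverse L = M⁻¹:
  [  1.1239    0.0673    0.1209    0.0317    0.0889    0.0833]
  [  0.0967    1.0945    0.1293    0.1355    0.0519    0.1697]
  [  0.0387    0.1054    1.1156    0.0559    0.0749    0.0729]
  [  0.1652    0.0622    0.0917    1.1344    0.1559    0.0843]
  [  0.1489    0.0762    0.1444    0.0815    1.1123    0.1434]
  [  0.1047    0.0774    0.1204    0.0546    0.0898    1.0742]
Total output x = L · d:
  x_0 = 1.1239·15 + 0.0673·7 + 0.1209·42 + 0.0317·28 + 0.0889·51 + 0.0833·43 = 31.4087
  x_1 = 0.0967·15 + 1.0945·7 + 0.1293·42 + 0.1355·28 + 0.0519·51 + 0.1697·43 = 28.2844
  x_2 = 0.0387·15 + 0.1054·7 + 1.1156·42 + 0.0559·28 + 0.0749·51 + 0.0729·43 = 56.6946
  x_3 = 0.1652·15 + 0.0622·7 + 0.0917·42 + 1.1344·28 + 0.1559·51 + 0.0843·43 = 50.1010
  x_4 = 0.1489·15 + 0.0762·7 + 0.1444·42 + 0.0815·28 + 1.1123·51 + 0.1434·43 = 74.0074
  x_5 = 0.1047·15 + 0.0774·7 + 0.1204·42 + 0.0546·28 + 0.0898·51 + 1.0742·43 = 59.4707
Δx_3 = L[3,3] · Δd_3 = 1.1344 · 8 = 9.0750

9.0750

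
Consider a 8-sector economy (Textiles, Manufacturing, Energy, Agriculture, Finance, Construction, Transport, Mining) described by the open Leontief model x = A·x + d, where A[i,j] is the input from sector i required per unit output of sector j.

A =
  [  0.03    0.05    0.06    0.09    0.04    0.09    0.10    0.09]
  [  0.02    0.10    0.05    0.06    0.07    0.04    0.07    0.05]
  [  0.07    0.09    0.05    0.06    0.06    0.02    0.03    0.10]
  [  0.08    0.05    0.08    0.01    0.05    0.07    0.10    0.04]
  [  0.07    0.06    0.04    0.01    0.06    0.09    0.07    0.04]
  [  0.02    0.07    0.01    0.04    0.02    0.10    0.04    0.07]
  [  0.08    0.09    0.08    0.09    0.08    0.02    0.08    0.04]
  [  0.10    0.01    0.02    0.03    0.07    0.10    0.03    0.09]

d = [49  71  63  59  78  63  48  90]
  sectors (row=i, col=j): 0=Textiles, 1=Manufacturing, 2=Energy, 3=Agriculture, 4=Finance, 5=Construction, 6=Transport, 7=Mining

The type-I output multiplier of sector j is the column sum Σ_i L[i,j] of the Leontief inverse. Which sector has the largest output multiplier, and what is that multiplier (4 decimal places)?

Form M = I − A:
  [  0.97   -0.05   -0.06   -0.09   -0.04   -0.09   -0.10   -0.09]
  [ -0.02    0.90   -0.05   -0.06   -0.07   -0.04   -0.07   -0.05]
  [ -0.07   -0.09    0.95   -0.06   -0.06   -0.02   -0.03   -0.10]
  [ -0.08   -0.05   -0.08    0.99   -0.05   -0.07   -0.10   -0.04]
  [ -0.07   -0.06   -0.04   -0.01    0.94   -0.09   -0.07   -0.04]
  [ -0.02   -0.07   -0.01   -0.04   -0.02    0.90   -0.04   -0.07]
  [ -0.08   -0.09   -0.08   -0.09   -0.08   -0.02    0.92   -0.04]
  [ -0.10   -0.01   -0.02   -0.03   -0.07   -0.10   -0.03    0.91]
Leontief inverse L = M⁻¹:
  [  1.0931    0.1168    0.1101    0.1404    0.0989    0.1589    0.1661    0.1567]
  [  0.0709    1.1593    0.0931    0.1021    0.1213    0.0951    0.1268    0.1036]
  [  0.1242    0.1466    1.0934    0.1039    0.1128    0.0824    0.0890    0.1603]
  [  0.1323    0.1125    0.1247    1.0602    0.1021    0.1284    0.1589    0.1009]
  [  0.1151    0.1157    0.0783    0.0533    1.1058    0.1463    0.1232    0.0940]
  [  0.0575    0.1138    0.0395    0.0724    0.0572    1.1486    0.0821    0.1139]
  [  0.1434    0.1624    0.1361    0.1442    0.1426    0.0877    1.1532    0.1081]
  [  0.1479    0.0593    0.0561    0.0706    0.1141    0.1649    0.0834    1.1474]
Total output x = L · d:
  x_0 = 1.0931·49 + 0.1168·71 + 0.1101·63 + 0.1404·59 + 0.0989·78 + 0.1589·63 + 0.1661·48 + 0.1567·90 = 116.8768
  x_1 = 0.0709·49 + 1.1593·71 + 0.0931·63 + 0.1021·59 + 0.1213·78 + 0.0951·63 + 0.1268·48 + 0.1036·90 = 128.5325
  x_2 = 0.1242·49 + 0.1466·71 + 1.0934·63 + 0.1039·59 + 0.1128·78 + 0.0824·63 + 0.0890·48 + 0.1603·90 = 124.1903
  x_3 = 0.1323·49 + 0.1125·71 + 0.1247·63 + 1.0602·59 + 0.1021·78 + 0.1284·63 + 0.1589·48 + 0.1009·90 = 117.6508
  x_4 = 0.1151·49 + 0.1157·71 + 0.0783·63 + 0.0533·59 + 1.1058·78 + 0.1463·63 + 0.1232·48 + 0.0940·90 = 131.7698
  x_5 = 0.0575·49 + 0.1138·71 + 0.0395·63 + 0.0724·59 + 0.0572·78 + 1.1486·63 + 0.0821·48 + 0.1139·90 = 108.6813
  x_6 = 0.1434·49 + 0.1624·71 + 0.1361·63 + 0.1442·59 + 0.1426·78 + 0.0877·63 + 1.1532·48 + 0.1081·90 = 117.3757
  x_7 = 0.1479·49 + 0.0593·71 + 0.0561·63 + 0.0706·59 + 0.1141·78 + 0.1649·63 + 0.0834·48 + 1.1474·90 = 145.7139
Output multipliers (column sums of L):
  Textiles: 1.8844
  Manufacturing: 1.9865
  Energy: 1.7314
  Agriculture: 1.7472
  Finance: 1.8548
  Construction: 2.0123
  Transport: 1.9826
  Mining: 1.9849

Construction (2.0123)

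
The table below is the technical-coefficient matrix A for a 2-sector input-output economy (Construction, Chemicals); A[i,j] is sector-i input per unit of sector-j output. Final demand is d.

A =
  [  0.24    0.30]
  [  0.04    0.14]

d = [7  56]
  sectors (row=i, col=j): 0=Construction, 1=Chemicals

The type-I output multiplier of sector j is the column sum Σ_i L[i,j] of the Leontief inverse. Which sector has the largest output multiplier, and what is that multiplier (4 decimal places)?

Form M = I − A:
  [  0.76   -0.30]
  [ -0.04    0.86]
Leontief inverse L = M⁻¹:
  [  1.3404    0.4676]
  [  0.0623    1.1845]
Total output x = L · d:
  x_0 = 1.3404·7 + 0.4676·56 = 35.5673
  x_1 = 0.0623·7 + 1.1845·56 = 66.7706
Output multipliers (column sums of L):
  Construction: 1.4027
  Chemicals: 1.6521

Chemicals (1.6521)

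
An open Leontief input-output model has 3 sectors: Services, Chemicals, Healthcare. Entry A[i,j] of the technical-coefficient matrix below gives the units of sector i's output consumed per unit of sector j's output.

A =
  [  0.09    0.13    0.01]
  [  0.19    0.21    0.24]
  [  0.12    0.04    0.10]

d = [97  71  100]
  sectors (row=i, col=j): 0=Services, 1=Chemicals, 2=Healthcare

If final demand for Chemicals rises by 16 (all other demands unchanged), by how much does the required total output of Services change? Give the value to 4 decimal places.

3.0729

Form M = I − A:
  [  0.91   -0.13   -0.01]
  [ -0.19    0.79   -0.24]
  [ -0.12   -0.04    0.90]
Leontief inverse L = M⁻¹:
  [  1.1474    0.1921    0.0640]
  [  0.3269    1.3379    0.3604]
  [  0.1675    0.0851    1.1357]
Total output x = L · d:
  x_0 = 1.1474·97 + 0.1921·71 + 0.0640·100 = 131.3338
  x_1 = 0.3269·97 + 1.3379·71 + 0.3604·100 = 162.7324
  x_2 = 0.1675·97 + 0.0851·71 + 1.1357·100 = 135.8548
Δx_0 = L[0,1] · Δd_1 = 0.1921 · 16 = 3.0729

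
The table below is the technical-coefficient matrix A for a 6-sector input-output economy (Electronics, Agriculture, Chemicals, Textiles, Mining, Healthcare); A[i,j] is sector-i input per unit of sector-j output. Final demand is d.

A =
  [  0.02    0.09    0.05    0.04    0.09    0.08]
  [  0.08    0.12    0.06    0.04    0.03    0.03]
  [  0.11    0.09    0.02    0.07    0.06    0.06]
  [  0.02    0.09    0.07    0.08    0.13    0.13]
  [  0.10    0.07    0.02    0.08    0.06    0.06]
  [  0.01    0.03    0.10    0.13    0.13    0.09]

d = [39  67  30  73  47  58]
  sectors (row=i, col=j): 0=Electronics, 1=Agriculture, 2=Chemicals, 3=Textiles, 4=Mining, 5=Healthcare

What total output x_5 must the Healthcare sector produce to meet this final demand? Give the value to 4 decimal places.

104.8127

Form M = I − A:
  [  0.98   -0.09   -0.05   -0.04   -0.09   -0.08]
  [ -0.08    0.88   -0.06   -0.04   -0.03   -0.03]
  [ -0.11   -0.09    0.98   -0.07   -0.06   -0.06]
  [ -0.02   -0.09   -0.07    0.92   -0.13   -0.13]
  [ -0.10   -0.07   -0.02   -0.08    0.94   -0.06]
  [ -0.01   -0.03   -0.10   -0.13   -0.13    0.91]
Leontief inverse L = M⁻¹:
  [  1.0589    0.1415    0.0847    0.0886    0.1409    0.1253]
  [  0.1163    1.1743    0.0924    0.0798    0.0754    0.0714]
  [  0.1468    0.1489    1.0595    0.1197    0.1185    0.1126]
  [  0.0732    0.1608    0.1203    1.1522    0.2065    0.1979]
  [  0.1346    0.1256    0.0580    0.1287    1.1177    0.1119]
  [  0.0613    0.0975    0.1459    0.1997    0.2062    1.1593]
Total output x = L · d:
  x_0 = 1.0589·39 + 0.1415·67 + 0.0847·30 + 0.0886·73 + 0.1409·47 + 0.1253·58 = 73.6740
  x_1 = 0.1163·39 + 1.1743·67 + 0.0924·30 + 0.0798·73 + 0.0754·47 + 0.0714·58 = 99.4926
  x_2 = 0.1468·39 + 0.1489·67 + 1.0595·30 + 0.1197·73 + 0.1185·47 + 0.1126·58 = 68.3202
  x_3 = 0.0732·39 + 0.1608·67 + 0.1203·30 + 1.1522·73 + 0.2065·47 + 0.1979·58 = 122.5352
  x_4 = 0.1346·39 + 0.1256·67 + 0.0580·30 + 0.1287·73 + 1.1177·47 + 0.1119·58 = 83.8190
  x_5 = 0.0613·39 + 0.0975·67 + 0.1459·30 + 0.1997·73 + 0.2062·47 + 1.1593·58 = 104.8127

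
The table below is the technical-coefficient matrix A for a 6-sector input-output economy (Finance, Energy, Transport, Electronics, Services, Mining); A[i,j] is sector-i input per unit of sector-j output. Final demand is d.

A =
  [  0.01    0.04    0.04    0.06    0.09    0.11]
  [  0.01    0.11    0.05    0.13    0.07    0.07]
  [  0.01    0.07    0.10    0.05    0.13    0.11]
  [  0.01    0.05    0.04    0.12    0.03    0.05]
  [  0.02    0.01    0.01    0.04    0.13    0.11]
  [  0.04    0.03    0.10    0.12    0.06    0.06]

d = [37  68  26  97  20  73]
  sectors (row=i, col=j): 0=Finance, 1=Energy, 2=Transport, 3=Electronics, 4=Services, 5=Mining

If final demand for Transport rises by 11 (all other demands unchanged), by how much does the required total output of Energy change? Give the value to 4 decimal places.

0.9755

Form M = I − A:
  [  0.99   -0.04   -0.04   -0.06   -0.09   -0.11]
  [ -0.01    0.89   -0.05   -0.13   -0.07   -0.07]
  [ -0.01   -0.07    0.90   -0.05   -0.13   -0.11]
  [ -0.01   -0.05   -0.04    0.88   -0.03   -0.05]
  [ -0.02   -0.01   -0.01   -0.04    0.87   -0.11]
  [ -0.04   -0.03   -0.10   -0.12   -0.06    0.94]
Leontief inverse L = M⁻¹:
  [  1.0216    0.0646    0.0726    0.1106    0.1362    0.1547]
  [  0.0220    1.1483    0.0887    0.1986    0.1233    0.1234]
  [  0.0248    0.1057    1.1447    0.1151    0.1981    0.1740]
  [  0.0180    0.0752    0.0670    1.1670    0.0640    0.0851]
  [  0.0313    0.0272    0.0364    0.0822    1.1736    0.1517]
  [  0.0511    0.0620    0.1386    0.1775    0.1139    1.1134]
Total output x = L · d:
  x_0 = 1.0216·37 + 0.0646·68 + 0.0726·26 + 0.1106·97 + 0.1362·20 + 0.1547·73 = 68.8234
  x_1 = 0.0220·37 + 1.1483·68 + 0.0887·26 + 0.1986·97 + 0.1233·20 + 0.1234·73 = 111.9427
  x_2 = 0.0248·37 + 0.1057·68 + 1.1447·26 + 0.1151·97 + 0.1981·20 + 0.1740·73 = 65.7006
  x_3 = 0.0180·37 + 0.0752·68 + 0.0670·26 + 1.1670·97 + 0.0640·20 + 0.0851·73 = 128.2181
  x_4 = 0.0313·37 + 0.0272·68 + 0.0364·26 + 0.0822·97 + 1.1736·20 + 0.1517·73 = 46.4770
  x_5 = 0.0511·37 + 0.0620·68 + 0.1386·26 + 0.1775·97 + 0.1139·20 + 1.1134·73 = 110.4852
Δx_1 = L[1,2] · Δd_2 = 0.0887 · 11 = 0.9755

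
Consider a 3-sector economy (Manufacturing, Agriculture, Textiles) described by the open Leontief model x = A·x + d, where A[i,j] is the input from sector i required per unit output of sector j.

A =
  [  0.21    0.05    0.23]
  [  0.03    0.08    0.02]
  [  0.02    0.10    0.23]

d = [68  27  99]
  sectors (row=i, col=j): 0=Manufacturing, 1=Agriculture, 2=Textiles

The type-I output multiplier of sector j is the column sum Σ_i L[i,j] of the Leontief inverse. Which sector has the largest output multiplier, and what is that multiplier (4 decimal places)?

Form M = I − A:
  [  0.79   -0.05   -0.23]
  [ -0.03    0.92   -0.02]
  [ -0.02   -0.10    0.77]
Leontief inverse L = M⁻¹:
  [  1.2798    0.1114    0.3852]
  [  0.0426    1.0937    0.0411]
  [  0.0388    0.1449    1.3140]
Total output x = L · d:
  x_0 = 1.2798·68 + 0.1114·27 + 0.3852·99 = 128.1673
  x_1 = 0.0426·68 + 1.0937·27 + 0.0411·99 = 36.4976
  x_2 = 0.0388·68 + 0.1449·27 + 1.3140·99 = 136.6404
Output multipliers (column sums of L):
  Manufacturing: 1.3612
  Agriculture: 1.3501
  Textiles: 1.7403

Textiles (1.7403)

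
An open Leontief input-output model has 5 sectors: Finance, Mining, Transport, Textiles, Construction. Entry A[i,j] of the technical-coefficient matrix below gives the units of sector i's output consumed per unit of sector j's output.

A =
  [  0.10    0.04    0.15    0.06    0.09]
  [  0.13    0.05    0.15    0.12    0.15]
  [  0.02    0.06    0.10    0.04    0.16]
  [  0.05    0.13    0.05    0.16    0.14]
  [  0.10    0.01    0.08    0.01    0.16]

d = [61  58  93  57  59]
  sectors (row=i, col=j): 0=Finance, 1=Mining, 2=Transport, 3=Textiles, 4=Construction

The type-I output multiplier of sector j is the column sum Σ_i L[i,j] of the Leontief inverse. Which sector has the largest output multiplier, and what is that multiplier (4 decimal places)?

Construction (2.2858)

Form M = I − A:
  [  0.90   -0.04   -0.15   -0.06   -0.09]
  [ -0.13    0.95   -0.15   -0.12   -0.15]
  [ -0.02   -0.06    0.90   -0.04   -0.16]
  [ -0.05   -0.13   -0.05    0.84   -0.14]
  [ -0.10   -0.01   -0.08   -0.01    0.84]
Leontief inverse L = M⁻¹:
  [  1.1559    0.0800    0.2297    0.1073    0.1998]
  [  0.2094    1.1067    0.2565    0.1888    0.3004]
  [  0.0718    0.0898    1.1653    0.0765    0.2584]
  [  0.1302    0.1870    0.1466    1.2368    0.2814]
  [  0.1485    0.0335    0.1431    0.0370    1.2458]
Total output x = L · d:
  x_0 = 1.1559·61 + 0.0800·58 + 0.2297·93 + 0.1073·57 + 0.1998·59 = 114.4139
  x_1 = 0.2094·61 + 1.1067·58 + 0.2565·93 + 0.1888·57 + 0.3004·59 = 129.3061
  x_2 = 0.0718·61 + 0.0898·58 + 1.1653·93 + 0.0765·57 + 0.2584·59 = 137.5725
  x_3 = 0.1302·61 + 0.1870·58 + 0.1466·93 + 1.2368·57 + 0.2814·59 = 119.5218
  x_4 = 0.1485·61 + 0.0335·58 + 0.1431·93 + 0.0370·57 + 1.2458·59 = 99.9232
Output multipliers (column sums of L):
  Finance: 1.7159
  Mining: 1.4969
  Transport: 1.9412
  Textiles: 1.6465
  Construction: 2.2858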